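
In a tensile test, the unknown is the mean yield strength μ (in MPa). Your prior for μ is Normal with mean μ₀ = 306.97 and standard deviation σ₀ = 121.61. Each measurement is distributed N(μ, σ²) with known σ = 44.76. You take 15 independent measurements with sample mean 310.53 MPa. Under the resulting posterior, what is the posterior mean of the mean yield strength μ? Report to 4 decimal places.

310.4981

For Normal data with known variance σ², a Normal(μ₀, σ₀²) prior on μ is conjugate. Posterior precision = 1/σ₀² + n/σ²; posterior mean is the precision-weighted average of μ₀ and x̄.
n·x̄ = 15·310.53 = 4657.95.
σ₀² = 121.61² = 14788.9921, σ² = 44.76² = 2003.4576; σ² + n·σ₀² = 2003.4576 + 15·14788.9921 = 223838.3391.
Posterior mean = (μ₀/σ₀² + n·x̄/σ²)/(1/σ₀² + n/σ²) = (σ²·μ₀ + σ₀²·n·x̄)/(σ² + n·σ₀²) = (2003.4576·306.97 + 14788.9921·4657.95)/223838.3391 = 69501387.131667/223838.3391 = 310.4981.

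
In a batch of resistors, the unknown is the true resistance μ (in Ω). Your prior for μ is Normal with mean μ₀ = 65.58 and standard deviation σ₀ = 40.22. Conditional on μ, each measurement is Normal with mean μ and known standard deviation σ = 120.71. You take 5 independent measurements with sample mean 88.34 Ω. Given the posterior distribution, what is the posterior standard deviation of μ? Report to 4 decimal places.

32.2525

For Normal data with known variance σ², a Normal(μ₀, σ₀²) prior on μ is conjugate. Posterior precision = 1/σ₀² + n/σ²; posterior mean is the precision-weighted average of μ₀ and x̄.
σ₀² = 40.22² = 1617.6484, σ² = 120.71² = 14570.9041; σ² + n·σ₀² = 14570.9041 + 5·1617.6484 = 22659.1461.
Posterior precision = 1/σ₀² + n/σ² = 1/1617.6484 + 5/14570.9041 = (σ² + n·σ₀²)/(σ₀²σ²) = 22659.1461/(1617.6484·14570.9041); posterior variance σₙ² = σ₀²σ²/(σ² + n·σ₀²) = 1617.6484·14570.9041/22659.1461 = 1040.224534.
Posterior SD = √σₙ² = √(1617.6484·14570.9041/22659.1461) = 32.2525.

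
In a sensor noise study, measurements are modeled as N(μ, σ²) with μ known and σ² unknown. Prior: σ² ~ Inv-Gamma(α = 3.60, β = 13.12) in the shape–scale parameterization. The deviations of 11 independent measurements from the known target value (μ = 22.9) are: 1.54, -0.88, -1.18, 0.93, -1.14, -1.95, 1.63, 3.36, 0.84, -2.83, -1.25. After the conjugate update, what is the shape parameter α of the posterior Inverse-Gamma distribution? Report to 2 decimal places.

9.10

With known mean μ and an Inverse-Gamma(α, β) prior on σ², the Normal likelihood is conjugate: posterior is Inv-Gamma(α + n/2, β + Σ(xᵢ−μ)²/2).
Σ(xᵢ−μ)² = (1.54)² + (-0.88)² + (-1.18)² + (0.93)² + (-1.14)² + (-1.95)² + (1.63)² + (3.36)² + (0.84)² + (-2.83)² + (-1.25)² = 34.7289.
Posterior: Inv-Gamma(3.60 + 11/2, 13.12 + 34.7289/2) = Inv-Gamma(9.10, 30.48445).
Posterior α = 9.10.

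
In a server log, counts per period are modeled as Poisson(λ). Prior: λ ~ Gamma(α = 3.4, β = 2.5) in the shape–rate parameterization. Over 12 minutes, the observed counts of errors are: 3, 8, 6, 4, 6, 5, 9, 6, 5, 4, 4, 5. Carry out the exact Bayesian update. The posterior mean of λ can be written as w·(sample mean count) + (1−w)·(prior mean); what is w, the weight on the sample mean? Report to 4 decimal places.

0.8276

With a Gamma(shape α, rate β) prior, the Poisson likelihood is conjugate: the posterior is Gamma(α + ΣXᵢ, β + n).
Posterior mean = (α₀+S)/(β₀+n) = [n/(β₀+n)]·(S/n) + [β₀/(β₀+n)]·(α₀/β₀), so only n and β₀ enter the weight.
Weight on data w = n/(β₀+n) = 12/(2.5+12) = 12/14.5 = 0.8276.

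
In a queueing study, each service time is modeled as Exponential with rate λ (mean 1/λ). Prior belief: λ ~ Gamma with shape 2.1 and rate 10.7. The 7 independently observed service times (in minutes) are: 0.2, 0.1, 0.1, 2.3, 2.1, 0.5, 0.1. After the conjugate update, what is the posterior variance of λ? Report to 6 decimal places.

0.035107

With a Gamma(shape α, rate β) prior on the exponential rate λ, the posterior after n observations with total T = Σxᵢ is Gamma(α+n, β+T).
Sum of observations T = 5.4 minutes; n = 7.
Posterior: Gamma(2.1+7, 10.7+5.4) = Gamma(9.1, 16.1).
Var = α/β² = 0.035107.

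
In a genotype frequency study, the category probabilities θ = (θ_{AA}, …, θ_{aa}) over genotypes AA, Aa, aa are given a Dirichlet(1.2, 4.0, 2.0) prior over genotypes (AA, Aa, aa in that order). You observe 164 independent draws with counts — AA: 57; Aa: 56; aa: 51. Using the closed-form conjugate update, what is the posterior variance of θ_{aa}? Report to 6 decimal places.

0.001241

The Dirichlet prior is conjugate to the Multinomial likelihood: each posterior αⱼ = prior αⱼ + observed count nⱼ.
Posterior concentration: (58.2, 60.0, 53.0), total = 171.2.
Var[θ_j] = α_j(Σα−α_j)/((Σα)²(Σα+1)) = 53.0·118.2/(171.2²·172.2) = 0.001241.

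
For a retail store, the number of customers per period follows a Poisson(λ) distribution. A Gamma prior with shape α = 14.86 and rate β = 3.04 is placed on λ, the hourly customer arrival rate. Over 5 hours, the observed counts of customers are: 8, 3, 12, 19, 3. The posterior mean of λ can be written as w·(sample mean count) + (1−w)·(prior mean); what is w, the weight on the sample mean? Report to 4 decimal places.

0.6219

With a Gamma(shape α, rate β) prior, the Poisson likelihood is conjugate: the posterior is Gamma(α + ΣXᵢ, β + n).
Posterior mean = (α₀+S)/(β₀+n) = [n/(β₀+n)]·(S/n) + [β₀/(β₀+n)]·(α₀/β₀), so only n and β₀ enter the weight.
Weight on data w = n/(β₀+n) = 5/(3.04+5) = 5/8.04 = 0.6219.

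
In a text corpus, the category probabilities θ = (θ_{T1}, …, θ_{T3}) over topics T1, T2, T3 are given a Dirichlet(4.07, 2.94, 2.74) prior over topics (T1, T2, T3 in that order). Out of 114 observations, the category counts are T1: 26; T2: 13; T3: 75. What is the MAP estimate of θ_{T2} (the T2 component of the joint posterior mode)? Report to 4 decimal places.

0.1237

The Dirichlet prior is conjugate to the Multinomial likelihood: each posterior αⱼ = prior αⱼ + observed count nⱼ.
Posterior concentration: (30.07, 15.94, 77.74), total = 123.75.
Joint mode component: (α_{T2}−1)/(Σα−K) = 14.94/120.75 = 0.1237.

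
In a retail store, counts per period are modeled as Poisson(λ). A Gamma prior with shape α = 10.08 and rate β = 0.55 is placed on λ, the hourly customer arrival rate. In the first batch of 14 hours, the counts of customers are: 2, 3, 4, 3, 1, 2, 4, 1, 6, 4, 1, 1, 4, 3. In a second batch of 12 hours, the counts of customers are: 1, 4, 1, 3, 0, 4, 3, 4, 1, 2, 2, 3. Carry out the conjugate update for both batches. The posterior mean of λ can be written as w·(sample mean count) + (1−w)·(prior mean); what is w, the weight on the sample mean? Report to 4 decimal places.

With a Gamma(shape α, rate β) prior, the Poisson likelihood is conjugate: the posterior is Gamma(α + ΣXᵢ, β + n).
Total number of hours: n = 14 + 12 = 26.
Posterior mean = (α₀+S)/(β₀+n) = [n/(β₀+n)]·(S/n) + [β₀/(β₀+n)]·(α₀/β₀), so only n and β₀ enter the weight.
Weight on data w = n/(β₀+n) = 26/(0.55+26) = 26/26.55 = 0.9793.

0.9793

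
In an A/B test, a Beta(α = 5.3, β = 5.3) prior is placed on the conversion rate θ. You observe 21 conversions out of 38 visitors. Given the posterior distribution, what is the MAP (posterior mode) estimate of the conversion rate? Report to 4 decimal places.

The Beta prior is conjugate to a Binomial/Bernoulli likelihood; the update adds successes to α and failures to β.
Posterior: Beta(α+k, β+n−k) = Beta(5.3+21, 5.3+17) = Beta(26.3, 22.3).
Mode of Beta(a,b) for a,b>1 is (a−1)/(a+b−2) = 25.3/46.6 = 0.5429.

0.5429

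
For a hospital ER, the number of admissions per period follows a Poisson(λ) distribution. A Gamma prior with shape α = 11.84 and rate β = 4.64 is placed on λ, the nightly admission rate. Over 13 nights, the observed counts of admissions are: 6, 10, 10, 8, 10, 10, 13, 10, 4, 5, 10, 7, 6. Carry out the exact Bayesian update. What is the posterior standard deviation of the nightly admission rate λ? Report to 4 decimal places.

With a Gamma(shape α, rate β) prior, the Poisson likelihood is conjugate: the posterior is Gamma(α + ΣXᵢ, β + n).
Sum of counts S = 109 over n = 13 nights.
Posterior: Gamma(α+S, β+n) = Gamma(11.84+109, 4.64+13) = Gamma(120.84, 17.64).
SD = √α/β = √120.84/17.64 = 0.6232.

0.6232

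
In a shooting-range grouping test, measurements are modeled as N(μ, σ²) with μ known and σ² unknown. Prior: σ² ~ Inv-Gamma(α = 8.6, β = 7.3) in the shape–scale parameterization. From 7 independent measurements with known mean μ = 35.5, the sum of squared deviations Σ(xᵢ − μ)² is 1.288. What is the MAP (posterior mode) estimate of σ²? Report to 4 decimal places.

With known mean μ and an Inverse-Gamma(α, β) prior on σ², the Normal likelihood is conjugate: posterior is Inv-Gamma(α + n/2, β + Σ(xᵢ−μ)²/2).
Posterior: Inv-Gamma(8.6 + 7/2, 7.3 + 1.288/2) = Inv-Gamma(12.10, 7.9440).
Mode = β/(α+1) = 7.9440/13.10 = 0.6064.

0.6064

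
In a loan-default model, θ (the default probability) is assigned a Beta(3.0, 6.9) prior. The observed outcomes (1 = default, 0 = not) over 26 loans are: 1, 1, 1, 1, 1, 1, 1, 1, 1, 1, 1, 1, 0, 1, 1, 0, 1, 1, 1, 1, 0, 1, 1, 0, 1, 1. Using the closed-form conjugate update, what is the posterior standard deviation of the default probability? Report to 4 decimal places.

The Beta prior is conjugate to a Binomial/Bernoulli likelihood; the update adds successes to α and failures to β.
Posterior: Beta(α+k, β+n−k) = Beta(3.0+22, 6.9+4) = Beta(25.0, 10.9).
Var = αβ/((α+β)²(α+β+1)) = 25.0·10.9/(35.9²·36.9) = 0.00572996; SD = √0.00572996 = 0.0757.

0.0757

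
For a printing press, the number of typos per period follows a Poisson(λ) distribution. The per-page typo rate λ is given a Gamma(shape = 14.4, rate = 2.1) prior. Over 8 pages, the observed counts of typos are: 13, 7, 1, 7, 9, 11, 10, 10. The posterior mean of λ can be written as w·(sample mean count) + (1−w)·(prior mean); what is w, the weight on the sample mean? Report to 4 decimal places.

With a Gamma(shape α, rate β) prior, the Poisson likelihood is conjugate: the posterior is Gamma(α + ΣXᵢ, β + n).
Posterior mean = (α₀+S)/(β₀+n) = [n/(β₀+n)]·(S/n) + [β₀/(β₀+n)]·(α₀/β₀), so only n and β₀ enter the weight.
Weight on data w = n/(β₀+n) = 8/(2.1+8) = 8/10.1 = 0.7921.

0.7921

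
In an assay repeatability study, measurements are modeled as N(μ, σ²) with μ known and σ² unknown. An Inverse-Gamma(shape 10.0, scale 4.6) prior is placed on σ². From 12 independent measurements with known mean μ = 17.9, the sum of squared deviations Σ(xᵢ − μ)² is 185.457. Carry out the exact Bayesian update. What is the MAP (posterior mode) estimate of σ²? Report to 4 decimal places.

5.7252

With known mean μ and an Inverse-Gamma(α, β) prior on σ², the Normal likelihood is conjugate: posterior is Inv-Gamma(α + n/2, β + Σ(xᵢ−μ)²/2).
Posterior: Inv-Gamma(10.0 + 12/2, 4.6 + 185.457/2) = Inv-Gamma(16.00, 97.3285).
Mode = β/(α+1) = 97.3285/17.00 = 5.7252.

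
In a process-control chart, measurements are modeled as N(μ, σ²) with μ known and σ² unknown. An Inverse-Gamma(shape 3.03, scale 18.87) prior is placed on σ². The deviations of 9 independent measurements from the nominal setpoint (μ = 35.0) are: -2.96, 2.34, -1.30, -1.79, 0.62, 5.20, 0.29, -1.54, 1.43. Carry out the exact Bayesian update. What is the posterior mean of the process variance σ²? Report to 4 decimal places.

6.7991

With known mean μ and an Inverse-Gamma(α, β) prior on σ², the Normal likelihood is conjugate: posterior is Inv-Gamma(α + n/2, β + Σ(xᵢ−μ)²/2).
Σ(xᵢ−μ)² = (-2.96)² + (2.34)² + (-1.30)² + (-1.79)² + (0.62)² + (5.20)² + (0.29)² + (-1.54)² + (1.43)² = 51.0563.
Posterior: Inv-Gamma(3.03 + 9/2, 18.87 + 51.0563/2) = Inv-Gamma(7.53, 44.39815).
E[σ²|data] = β/(α−1) = 44.39815/6.53 = 6.7991.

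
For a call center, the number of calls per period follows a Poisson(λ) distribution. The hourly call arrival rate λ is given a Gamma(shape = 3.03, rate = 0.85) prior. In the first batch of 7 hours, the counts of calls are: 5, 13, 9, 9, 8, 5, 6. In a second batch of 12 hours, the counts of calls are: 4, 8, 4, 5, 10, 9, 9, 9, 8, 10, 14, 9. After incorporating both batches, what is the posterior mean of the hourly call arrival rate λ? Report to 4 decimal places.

With a Gamma(shape α, rate β) prior, the Poisson likelihood is conjugate: the posterior is Gamma(α + ΣXᵢ, β + n).
Batch 1: sum of counts S = 55 over n = 7 hours.
After batch 1: Gamma(α+S, β+n) = Gamma(3.03+55, 0.85+7) = Gamma(58.03, 7.85).
Batch 2: sum of counts S = 99 over n = 12 hours.
After batch 2: Gamma(α+S, β+n) = Gamma(58.03+99, 7.85+12) = Gamma(157.03, 19.85).
Posterior mean = α/β = 157.03/19.85 = 7.9108.

7.9108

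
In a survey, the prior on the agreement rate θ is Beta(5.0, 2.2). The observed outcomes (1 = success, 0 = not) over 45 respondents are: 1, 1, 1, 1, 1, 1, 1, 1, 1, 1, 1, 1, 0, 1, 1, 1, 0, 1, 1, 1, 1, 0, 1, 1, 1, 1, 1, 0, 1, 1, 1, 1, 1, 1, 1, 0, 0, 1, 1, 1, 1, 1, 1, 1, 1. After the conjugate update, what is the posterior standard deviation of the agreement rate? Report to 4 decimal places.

0.0499

The Beta prior is conjugate to a Binomial/Bernoulli likelihood; the update adds successes to α and failures to β.
Posterior: Beta(α+k, β+n−k) = Beta(5.0+39, 2.2+6) = Beta(44.0, 8.2).
Var = αβ/((α+β)²(α+β+1)) = 44.0·8.2/(52.2²·53.2) = 0.00248894; SD = √0.00248894 = 0.0499.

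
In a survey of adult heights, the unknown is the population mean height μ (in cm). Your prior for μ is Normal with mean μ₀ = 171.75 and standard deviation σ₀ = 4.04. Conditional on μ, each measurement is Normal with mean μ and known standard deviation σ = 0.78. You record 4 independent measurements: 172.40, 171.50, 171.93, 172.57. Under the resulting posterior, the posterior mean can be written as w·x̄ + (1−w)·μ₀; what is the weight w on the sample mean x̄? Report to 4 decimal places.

For Normal data with known variance σ², a Normal(μ₀, σ₀²) prior on μ is conjugate. Posterior precision = 1/σ₀² + n/σ²; posterior mean is the precision-weighted average of μ₀ and x̄.
σ₀² = 4.04² = 16.3216, σ² = 0.78² = 0.6084. Prior precision 1/σ₀² = 1/16.3216; data precision n/σ² = 4/0.6084.
w = (n/σ²)/(1/σ₀² + n/σ²) = n·σ₀²/(σ² + n·σ₀²) = 4·16.3216/(0.6084 + 4·16.3216) = 65.2864/65.8948 = 0.9908.

0.9908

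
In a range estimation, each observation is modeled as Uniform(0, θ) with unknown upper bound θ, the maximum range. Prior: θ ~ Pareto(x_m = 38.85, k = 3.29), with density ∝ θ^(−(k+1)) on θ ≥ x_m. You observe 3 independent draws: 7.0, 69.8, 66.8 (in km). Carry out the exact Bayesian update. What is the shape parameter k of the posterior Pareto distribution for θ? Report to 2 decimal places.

A Pareto(scale x_m, shape k) prior on the upper bound θ of Uniform(0, θ) is conjugate: posterior is Pareto(max(x_m, max xᵢ), k + n).
Sample maximum = 69.8; prior scale x_m = 38.85 → posterior scale = max = 69.80.
Posterior shape = 3.29 + 3 = 6.29.
Posterior shape k = 6.29.

6.29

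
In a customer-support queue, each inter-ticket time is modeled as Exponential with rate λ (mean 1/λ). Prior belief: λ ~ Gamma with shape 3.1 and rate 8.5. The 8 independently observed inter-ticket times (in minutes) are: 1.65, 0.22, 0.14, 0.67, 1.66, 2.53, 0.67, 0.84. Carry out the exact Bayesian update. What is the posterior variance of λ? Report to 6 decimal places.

0.038956

With a Gamma(shape α, rate β) prior on the exponential rate λ, the posterior after n observations with total T = Σxᵢ is Gamma(α+n, β+T).
Sum of observations T = 8.38 minutes; n = 8.
Posterior: Gamma(3.1+8, 8.5+8.38) = Gamma(11.1, 16.88).
Var = α/β² = 0.038956.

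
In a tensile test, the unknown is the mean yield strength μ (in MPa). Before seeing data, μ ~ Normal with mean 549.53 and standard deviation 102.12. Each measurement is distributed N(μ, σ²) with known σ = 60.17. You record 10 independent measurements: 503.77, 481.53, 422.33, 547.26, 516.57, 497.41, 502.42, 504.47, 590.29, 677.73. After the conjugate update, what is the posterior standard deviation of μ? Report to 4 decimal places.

For Normal data with known variance σ², a Normal(μ₀, σ₀²) prior on μ is conjugate. Posterior precision = 1/σ₀² + n/σ²; posterior mean is the precision-weighted average of μ₀ and x̄.
σ₀² = 102.12² = 10428.4944, σ² = 60.17² = 3620.4289; σ² + n·σ₀² = 3620.4289 + 10·10428.4944 = 107905.3729.
Posterior precision = 1/σ₀² + n/σ² = 1/10428.4944 + 10/3620.4289 = (σ² + n·σ₀²)/(σ₀²σ²) = 107905.3729/(10428.4944·3620.4289); posterior variance σₙ² = σ₀²σ²/(σ² + n·σ₀²) = 10428.4944·3620.4289/107905.3729 = 349.895668.
Posterior SD = √σₙ² = √(10428.4944·3620.4289/107905.3729) = 18.7055.

18.7055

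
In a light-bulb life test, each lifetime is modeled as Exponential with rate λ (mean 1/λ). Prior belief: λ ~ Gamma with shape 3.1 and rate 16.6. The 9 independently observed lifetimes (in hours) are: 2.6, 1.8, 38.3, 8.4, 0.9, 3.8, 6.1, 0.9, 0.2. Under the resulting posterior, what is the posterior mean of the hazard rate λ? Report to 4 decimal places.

With a Gamma(shape α, rate β) prior on the exponential rate λ, the posterior after n observations with total T = Σxᵢ is Gamma(α+n, β+T).
Sum of observations T = 63.0 hours; n = 9.
Posterior: Gamma(3.1+9, 16.6+63.0) = Gamma(12.1, 79.6).
Posterior mean of λ = α/β = 12.1/79.6 = 0.1520.

0.1520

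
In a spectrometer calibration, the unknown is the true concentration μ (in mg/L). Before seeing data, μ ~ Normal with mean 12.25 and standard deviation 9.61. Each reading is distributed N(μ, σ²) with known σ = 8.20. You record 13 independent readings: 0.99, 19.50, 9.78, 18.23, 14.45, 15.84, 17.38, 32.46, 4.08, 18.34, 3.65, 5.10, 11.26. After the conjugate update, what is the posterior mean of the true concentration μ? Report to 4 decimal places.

For Normal data with known variance σ², a Normal(μ₀, σ₀²) prior on μ is conjugate. Posterior precision = 1/σ₀² + n/σ²; posterior mean is the precision-weighted average of μ₀ and x̄.
Σxᵢ = 0.99 + 19.50 + 9.78 + 18.23 + 14.45 + 15.84 + 17.38 + 32.46 + 4.08 + 18.34 + 3.65 + 5.10 + 11.26 = 171.06, so n·x̄ = 171.06.
σ₀² = 9.61² = 92.3521, σ² = 8.20² = 67.24; σ² + n·σ₀² = 67.24 + 13·92.3521 = 1267.8173.
Posterior mean = (μ₀/σ₀² + n·x̄/σ²)/(1/σ₀² + n/σ²) = (σ²·μ₀ + σ₀²·n·x̄)/(σ² + n·σ₀²) = (67.24·12.25 + 92.3521·171.06)/1267.8173 = 16621.440226/1267.8173 = 13.1103.

13.1103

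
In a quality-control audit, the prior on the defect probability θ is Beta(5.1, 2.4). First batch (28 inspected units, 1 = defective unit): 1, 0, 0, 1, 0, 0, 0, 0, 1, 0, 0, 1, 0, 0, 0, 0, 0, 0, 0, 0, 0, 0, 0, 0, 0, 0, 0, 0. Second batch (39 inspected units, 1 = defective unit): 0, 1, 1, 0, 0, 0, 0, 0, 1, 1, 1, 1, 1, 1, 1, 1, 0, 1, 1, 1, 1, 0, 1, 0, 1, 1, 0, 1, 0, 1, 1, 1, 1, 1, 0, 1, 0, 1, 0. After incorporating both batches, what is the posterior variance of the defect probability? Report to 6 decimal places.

The Beta prior is conjugate to a Binomial/Bernoulli likelihood; the update adds successes to α and failures to β.
After batch 1: Beta(5.1+4, 2.4+24) = Beta(9.1, 26.4).
After batch 2: Beta(9.1+25, 26.4+14) = Beta(34.1, 40.4).
Var = αβ/((α+β)²(α+β+1)) = 34.1·40.4/(74.5²·75.5) = 0.003288.

0.003288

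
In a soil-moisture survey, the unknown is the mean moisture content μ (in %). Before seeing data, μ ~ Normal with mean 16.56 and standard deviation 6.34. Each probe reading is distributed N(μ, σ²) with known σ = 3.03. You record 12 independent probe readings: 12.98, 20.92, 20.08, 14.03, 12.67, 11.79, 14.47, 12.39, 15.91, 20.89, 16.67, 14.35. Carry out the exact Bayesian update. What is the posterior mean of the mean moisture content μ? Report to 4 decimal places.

For Normal data with known variance σ², a Normal(μ₀, σ₀²) prior on μ is conjugate. Posterior precision = 1/σ₀² + n/σ²; posterior mean is the precision-weighted average of μ₀ and x̄.
Σxᵢ = 12.98 + 20.92 + 20.08 + 14.03 + 12.67 + 11.79 + 14.47 + 12.39 + 15.91 + 20.89 + 16.67 + 14.35 = 187.15, so n·x̄ = 187.15.
σ₀² = 6.34² = 40.1956, σ² = 3.03² = 9.1809; σ² + n·σ₀² = 9.1809 + 12·40.1956 = 491.5281.
Posterior mean = (μ₀/σ₀² + n·x̄/σ²)/(1/σ₀² + n/σ²) = (σ²·μ₀ + σ₀²·n·x̄)/(σ² + n·σ₀²) = (9.1809·16.56 + 40.1956·187.15)/491.5281 = 7674.642244/491.5281 = 15.6138.

15.6138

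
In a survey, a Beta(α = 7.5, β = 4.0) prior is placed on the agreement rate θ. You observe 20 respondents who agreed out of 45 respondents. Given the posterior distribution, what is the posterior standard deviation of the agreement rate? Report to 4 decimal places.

0.0659

The Beta prior is conjugate to a Binomial/Bernoulli likelihood; the update adds successes to α and failures to β.
Posterior: Beta(α+k, β+n−k) = Beta(7.5+20, 4.0+25) = Beta(27.5, 29.0).
Var = αβ/((α+β)²(α+β+1)) = 27.5·29.0/(56.5²·57.5) = 0.00434476; SD = √0.00434476 = 0.0659.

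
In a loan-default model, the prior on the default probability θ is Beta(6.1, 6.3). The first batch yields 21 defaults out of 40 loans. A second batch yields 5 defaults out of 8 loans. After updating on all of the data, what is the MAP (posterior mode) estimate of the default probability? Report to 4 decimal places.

0.5325

The Beta prior is conjugate to a Binomial/Bernoulli likelihood; the update adds successes to α and failures to β.
After batch 1: Beta(6.1+21, 6.3+19) = Beta(27.1, 25.3).
After batch 2: Beta(27.1+5, 25.3+3) = Beta(32.1, 28.3).
Mode of Beta(a,b) for a,b>1 is (a−1)/(a+b−2) = 31.1/58.4 = 0.5325.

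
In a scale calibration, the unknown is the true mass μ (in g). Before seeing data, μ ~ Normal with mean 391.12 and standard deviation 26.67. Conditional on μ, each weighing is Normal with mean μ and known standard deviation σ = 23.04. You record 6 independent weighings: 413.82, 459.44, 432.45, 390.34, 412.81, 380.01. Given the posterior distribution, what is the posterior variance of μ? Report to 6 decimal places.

For Normal data with known variance σ², a Normal(μ₀, σ₀²) prior on μ is conjugate. Posterior precision = 1/σ₀² + n/σ²; posterior mean is the precision-weighted average of μ₀ and x̄.
σ₀² = 26.67² = 711.2889, σ² = 23.04² = 530.8416; σ² + n·σ₀² = 530.8416 + 6·711.2889 = 4798.575.
Posterior precision = 1/σ₀² + n/σ² = 1/711.2889 + 6/530.8416 = (σ² + n·σ₀²)/(σ₀²σ²) = 4798.575/(711.2889·530.8416); posterior variance σₙ² = σ₀²σ²/(σ² + n·σ₀²) = 711.2889·530.8416/4798.575 = 78.686222.

78.686222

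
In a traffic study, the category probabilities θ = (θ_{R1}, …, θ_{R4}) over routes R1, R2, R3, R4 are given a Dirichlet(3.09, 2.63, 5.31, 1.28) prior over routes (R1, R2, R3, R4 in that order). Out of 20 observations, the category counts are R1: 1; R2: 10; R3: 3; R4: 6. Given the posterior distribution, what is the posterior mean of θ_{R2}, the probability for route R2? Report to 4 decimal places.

The Dirichlet prior is conjugate to the Multinomial likelihood: each posterior αⱼ = prior αⱼ + observed count nⱼ.
Posterior concentration: (4.09, 12.63, 8.31, 7.28), total = 32.31.
E[θ_{R2}|data] = α_{R2}/Σα = 12.63/32.31 = 0.3909.

0.3909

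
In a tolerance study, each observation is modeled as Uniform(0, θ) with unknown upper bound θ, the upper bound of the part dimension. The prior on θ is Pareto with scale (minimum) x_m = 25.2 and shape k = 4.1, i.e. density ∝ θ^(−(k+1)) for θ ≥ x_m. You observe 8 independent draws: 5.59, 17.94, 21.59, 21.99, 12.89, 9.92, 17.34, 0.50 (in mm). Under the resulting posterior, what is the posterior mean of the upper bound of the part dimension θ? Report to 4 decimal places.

A Pareto(scale x_m, shape k) prior on the upper bound θ of Uniform(0, θ) is conjugate: posterior is Pareto(max(x_m, max xᵢ), k + n).
Sample maximum = 21.99; prior scale x_m = 25.2 → posterior scale = max = 25.20.
Posterior shape = 4.1 + 8 = 12.1.
E[θ|data] = k·x_m/(k−1) = 12.1·25.20/11.1 = 27.4703.

27.4703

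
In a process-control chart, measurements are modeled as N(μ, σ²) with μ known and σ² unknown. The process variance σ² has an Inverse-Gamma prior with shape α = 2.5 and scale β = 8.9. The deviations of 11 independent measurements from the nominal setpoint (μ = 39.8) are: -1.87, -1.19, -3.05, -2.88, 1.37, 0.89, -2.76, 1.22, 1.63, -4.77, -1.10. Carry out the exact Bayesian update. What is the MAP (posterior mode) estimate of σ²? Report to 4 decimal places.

With known mean μ and an Inverse-Gamma(α, β) prior on σ², the Normal likelihood is conjugate: posterior is Inv-Gamma(α + n/2, β + Σ(xᵢ−μ)²/2).
Σ(xᵢ−μ)² = (-1.87)² + (-1.19)² + (-3.05)² + (-2.88)² + (1.37)² + (0.89)² + (-2.76)² + (1.22)² + (1.63)² + (-4.77)² + (-1.10)² = 60.9047.
Posterior: Inv-Gamma(2.5 + 11/2, 8.9 + 60.9047/2) = Inv-Gamma(8.00, 39.35235).
Mode = β/(α+1) = 39.35235/9.00 = 4.3725.

4.3725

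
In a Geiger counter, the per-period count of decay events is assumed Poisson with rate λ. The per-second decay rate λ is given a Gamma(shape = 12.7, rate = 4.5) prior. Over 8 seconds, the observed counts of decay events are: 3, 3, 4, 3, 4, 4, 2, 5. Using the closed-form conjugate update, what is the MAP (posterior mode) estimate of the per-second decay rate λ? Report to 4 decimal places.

With a Gamma(shape α, rate β) prior, the Poisson likelihood is conjugate: the posterior is Gamma(α + ΣXᵢ, β + n).
Sum of counts S = 28 over n = 8 seconds.
Posterior: Gamma(α+S, β+n) = Gamma(12.7+28, 4.5+8) = Gamma(40.7, 12.5).
Mode of Gamma(α,β) for α≥1 is (α−1)/β = 39.7/12.5 = 3.1760.

3.1760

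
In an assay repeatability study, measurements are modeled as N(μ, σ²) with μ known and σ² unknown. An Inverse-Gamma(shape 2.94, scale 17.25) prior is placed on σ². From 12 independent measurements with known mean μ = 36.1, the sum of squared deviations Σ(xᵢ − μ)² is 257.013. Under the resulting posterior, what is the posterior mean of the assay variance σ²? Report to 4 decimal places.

18.3572

With known mean μ and an Inverse-Gamma(α, β) prior on σ², the Normal likelihood is conjugate: posterior is Inv-Gamma(α + n/2, β + Σ(xᵢ−μ)²/2).
Posterior: Inv-Gamma(2.94 + 12/2, 17.25 + 257.013/2) = Inv-Gamma(8.94, 145.7565).
E[σ²|data] = β/(α−1) = 145.7565/7.94 = 18.3572.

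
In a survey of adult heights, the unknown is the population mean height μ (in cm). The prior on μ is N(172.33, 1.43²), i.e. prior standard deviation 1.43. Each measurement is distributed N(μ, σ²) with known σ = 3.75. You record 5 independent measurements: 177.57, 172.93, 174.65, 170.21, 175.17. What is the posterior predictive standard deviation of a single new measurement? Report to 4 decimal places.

For Normal data with known variance σ², a Normal(μ₀, σ₀²) prior on μ is conjugate. Posterior precision = 1/σ₀² + n/σ²; posterior mean is the precision-weighted average of μ₀ and x̄.
σ₀² = 1.43² = 2.0449, σ² = 3.75² = 14.0625; σ² + n·σ₀² = 14.0625 + 5·2.0449 = 24.287.
Posterior precision = 1/σ₀² + n/σ² = 1/2.0449 + 5/14.0625 = (σ² + n·σ₀²)/(σ₀²σ²) = 24.287/(2.0449·14.0625); posterior variance σₙ² = σ₀²σ²/(σ² + n·σ₀²) = 2.0449·14.0625/24.287 = 1.184025.
Predictive variance for one new observation = σₙ² + σ² = 2.0449·14.0625/24.287 + 14.0625 = σ²·(σ₀² + 24.287)/24.287 = 14.0625·26.3319/24.287 = 15.246525; SD = √(14.0625·26.3319/24.287) = 3.9047.

3.9047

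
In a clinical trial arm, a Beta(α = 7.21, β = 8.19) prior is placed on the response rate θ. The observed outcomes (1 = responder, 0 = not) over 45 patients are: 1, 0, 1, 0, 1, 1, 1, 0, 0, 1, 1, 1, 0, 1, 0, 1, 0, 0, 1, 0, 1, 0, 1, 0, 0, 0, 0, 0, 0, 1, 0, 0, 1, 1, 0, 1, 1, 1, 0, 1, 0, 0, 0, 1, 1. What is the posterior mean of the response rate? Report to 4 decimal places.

0.4836

The Beta prior is conjugate to a Binomial/Bernoulli likelihood; the update adds successes to α and failures to β.
Posterior: Beta(α+k, β+n−k) = Beta(7.21+22, 8.19+23) = Beta(29.21, 31.19).
Posterior mean = α/(α+β) = 29.21/60.40 = 0.4836.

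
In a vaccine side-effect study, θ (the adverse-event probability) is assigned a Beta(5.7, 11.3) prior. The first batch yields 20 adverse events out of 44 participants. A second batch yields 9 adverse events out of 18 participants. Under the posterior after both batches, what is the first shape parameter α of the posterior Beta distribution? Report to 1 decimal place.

34.7

The Beta prior is conjugate to a Binomial/Bernoulli likelihood; the update adds successes to α and failures to β.
After batch 1: Beta(5.7+20, 11.3+24) = Beta(25.7, 35.3).
After batch 2: Beta(25.7+9, 35.3+9) = Beta(34.7, 44.3).
Posterior α = 34.7.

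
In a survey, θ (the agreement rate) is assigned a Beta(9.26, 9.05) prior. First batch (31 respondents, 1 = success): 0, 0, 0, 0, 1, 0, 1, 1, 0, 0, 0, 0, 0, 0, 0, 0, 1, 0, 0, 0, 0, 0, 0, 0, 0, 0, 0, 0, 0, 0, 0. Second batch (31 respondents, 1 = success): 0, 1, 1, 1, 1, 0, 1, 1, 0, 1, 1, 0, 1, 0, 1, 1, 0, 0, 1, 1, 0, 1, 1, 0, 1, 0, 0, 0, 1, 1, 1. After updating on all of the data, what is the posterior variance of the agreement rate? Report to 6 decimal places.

The Beta prior is conjugate to a Binomial/Bernoulli likelihood; the update adds successes to α and failures to β.
After batch 1: Beta(9.26+4, 9.05+27) = Beta(13.26, 36.05).
After batch 2: Beta(13.26+19, 36.05+12) = Beta(32.26, 48.05).
Var = αβ/((α+β)²(α+β+1)) = 32.26·48.05/(80.31²·81.31) = 0.002956.

0.002956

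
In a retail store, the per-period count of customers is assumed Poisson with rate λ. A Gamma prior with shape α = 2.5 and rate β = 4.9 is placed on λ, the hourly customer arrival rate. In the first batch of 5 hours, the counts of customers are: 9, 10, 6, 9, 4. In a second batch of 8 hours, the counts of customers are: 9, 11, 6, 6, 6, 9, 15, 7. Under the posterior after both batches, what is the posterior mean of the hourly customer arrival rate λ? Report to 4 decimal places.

With a Gamma(shape α, rate β) prior, the Poisson likelihood is conjugate: the posterior is Gamma(α + ΣXᵢ, β + n).
Batch 1: sum of counts S = 38 over n = 5 hours.
After batch 1: Gamma(α+S, β+n) = Gamma(2.5+38, 4.9+5) = Gamma(40.5, 9.9).
Batch 2: sum of counts S = 69 over n = 8 hours.
After batch 2: Gamma(α+S, β+n) = Gamma(40.5+69, 9.9+8) = Gamma(109.5, 17.9).
Posterior mean = α/β = 109.5/17.9 = 6.1173.

6.1173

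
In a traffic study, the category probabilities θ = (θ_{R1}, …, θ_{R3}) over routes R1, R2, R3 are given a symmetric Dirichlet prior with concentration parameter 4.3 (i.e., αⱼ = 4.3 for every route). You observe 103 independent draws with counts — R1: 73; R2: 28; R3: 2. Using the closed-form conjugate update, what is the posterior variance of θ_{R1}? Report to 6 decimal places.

0.001900

The Dirichlet prior is conjugate to the Multinomial likelihood: each posterior αⱼ = prior αⱼ + observed count nⱼ.
Posterior concentration: (77.3, 32.3, 6.3), total = 115.9.
Var[θ_j] = α_j(Σα−α_j)/((Σα)²(Σα+1)) = 77.3·38.6/(115.9²·116.9) = 0.001900.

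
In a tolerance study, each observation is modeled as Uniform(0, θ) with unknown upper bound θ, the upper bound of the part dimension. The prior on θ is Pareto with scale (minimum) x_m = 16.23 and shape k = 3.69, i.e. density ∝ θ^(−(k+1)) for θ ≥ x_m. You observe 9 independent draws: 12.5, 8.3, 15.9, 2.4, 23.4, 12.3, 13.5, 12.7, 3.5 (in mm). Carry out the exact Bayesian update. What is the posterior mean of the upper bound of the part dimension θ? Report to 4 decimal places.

A Pareto(scale x_m, shape k) prior on the upper bound θ of Uniform(0, θ) is conjugate: posterior is Pareto(max(x_m, max xᵢ), k + n).
Sample maximum = 23.4; prior scale x_m = 16.23 → posterior scale = max = 23.40.
Posterior shape = 3.69 + 9 = 12.69.
E[θ|data] = k·x_m/(k−1) = 12.69·23.40/11.69 = 25.4017.

25.4017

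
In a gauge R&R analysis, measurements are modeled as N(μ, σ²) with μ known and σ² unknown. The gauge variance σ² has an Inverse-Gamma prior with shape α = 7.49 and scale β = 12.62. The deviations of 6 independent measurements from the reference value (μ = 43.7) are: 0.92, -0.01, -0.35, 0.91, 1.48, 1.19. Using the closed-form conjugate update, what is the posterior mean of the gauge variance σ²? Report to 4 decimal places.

1.6145

With known mean μ and an Inverse-Gamma(α, β) prior on σ², the Normal likelihood is conjugate: posterior is Inv-Gamma(α + n/2, β + Σ(xᵢ−μ)²/2).
Σ(xᵢ−μ)² = (0.92)² + (-0.01)² + (-0.35)² + (0.91)² + (1.48)² + (1.19)² = 5.4036.
Posterior: Inv-Gamma(7.49 + 6/2, 12.62 + 5.4036/2) = Inv-Gamma(10.49, 15.32180).
E[σ²|data] = β/(α−1) = 15.32180/9.49 = 1.6145.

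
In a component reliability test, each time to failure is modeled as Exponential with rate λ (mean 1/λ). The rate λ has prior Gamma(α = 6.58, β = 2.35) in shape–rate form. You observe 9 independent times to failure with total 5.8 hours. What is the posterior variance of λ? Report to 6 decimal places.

0.234559

With a Gamma(shape α, rate β) prior on the exponential rate λ, the posterior after n observations with total T = Σxᵢ is Gamma(α+n, β+T).
Posterior: Gamma(6.58+9, 2.35+5.8) = Gamma(15.58, 8.15).
Var = α/β² = 0.234559.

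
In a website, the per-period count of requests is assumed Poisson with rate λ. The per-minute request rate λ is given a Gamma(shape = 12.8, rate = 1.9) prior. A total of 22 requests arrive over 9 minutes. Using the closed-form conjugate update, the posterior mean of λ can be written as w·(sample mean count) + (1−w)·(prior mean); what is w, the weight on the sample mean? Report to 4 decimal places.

0.8257

With a Gamma(shape α, rate β) prior, the Poisson likelihood is conjugate: the posterior is Gamma(α + ΣXᵢ, β + n).
Posterior mean = (α₀+S)/(β₀+n) = [n/(β₀+n)]·(S/n) + [β₀/(β₀+n)]·(α₀/β₀), so only n and β₀ enter the weight.
Weight on data w = n/(β₀+n) = 9/(1.9+9) = 9/10.9 = 0.8257.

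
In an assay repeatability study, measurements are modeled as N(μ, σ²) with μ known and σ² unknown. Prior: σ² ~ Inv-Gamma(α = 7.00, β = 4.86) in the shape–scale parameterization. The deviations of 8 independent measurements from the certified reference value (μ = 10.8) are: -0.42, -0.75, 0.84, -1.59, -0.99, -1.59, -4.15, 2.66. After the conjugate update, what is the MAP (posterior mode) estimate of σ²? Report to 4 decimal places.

1.7291

With known mean μ and an Inverse-Gamma(α, β) prior on σ², the Normal likelihood is conjugate: posterior is Inv-Gamma(α + n/2, β + Σ(xᵢ−μ)²/2).
Σ(xᵢ−μ)² = (-0.42)² + (-0.75)² + (0.84)² + (-1.59)² + (-0.99)² + (-1.59)² + (-4.15)² + (2.66)² = 31.7789.
Posterior: Inv-Gamma(7.00 + 8/2, 4.86 + 31.7789/2) = Inv-Gamma(11.00, 20.74945).
Mode = β/(α+1) = 20.74945/12.00 = 1.7291.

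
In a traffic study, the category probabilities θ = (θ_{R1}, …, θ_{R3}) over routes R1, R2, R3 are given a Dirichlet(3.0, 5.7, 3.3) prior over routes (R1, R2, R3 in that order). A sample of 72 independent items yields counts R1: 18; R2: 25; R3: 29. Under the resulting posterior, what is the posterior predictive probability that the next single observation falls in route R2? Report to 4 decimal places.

The Dirichlet prior is conjugate to the Multinomial likelihood: each posterior αⱼ = prior αⱼ + observed count nⱼ.
Posterior concentration: (21.0, 30.7, 32.3), total = 84.0.
P(next = R2 | data) = α_{R2}/Σα = 0.3655.

0.3655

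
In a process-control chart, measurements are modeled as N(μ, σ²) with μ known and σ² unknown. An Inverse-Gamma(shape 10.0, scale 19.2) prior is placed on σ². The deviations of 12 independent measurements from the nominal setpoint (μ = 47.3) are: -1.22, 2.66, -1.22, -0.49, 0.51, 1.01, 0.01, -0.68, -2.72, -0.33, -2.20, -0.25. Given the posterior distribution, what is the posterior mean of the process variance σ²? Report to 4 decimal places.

With known mean μ and an Inverse-Gamma(α, β) prior on σ², the Normal likelihood is conjugate: posterior is Inv-Gamma(α + n/2, β + Σ(xᵢ−μ)²/2).
Σ(xᵢ−μ)² = (-1.22)² + (2.66)² + (-1.22)² + (-0.49)² + (0.51)² + (1.01)² + (0.01)² + (-0.68)² + (-2.72)² + (-0.33)² + (-2.20)² + (-0.25)² = 24.4450.
Posterior: Inv-Gamma(10.0 + 12/2, 19.2 + 24.4450/2) = Inv-Gamma(16.00, 31.42250).
E[σ²|data] = β/(α−1) = 31.42250/15.00 = 2.0948.

2.0948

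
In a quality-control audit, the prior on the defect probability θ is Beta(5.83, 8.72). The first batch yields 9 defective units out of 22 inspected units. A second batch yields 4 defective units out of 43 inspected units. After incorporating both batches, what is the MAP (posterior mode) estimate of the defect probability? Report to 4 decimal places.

The Beta prior is conjugate to a Binomial/Bernoulli likelihood; the update adds successes to α and failures to β.
After batch 1: Beta(5.83+9, 8.72+13) = Beta(14.83, 21.72).
After batch 2: Beta(14.83+4, 21.72+39) = Beta(18.83, 60.72).
Mode of Beta(a,b) for a,b>1 is (a−1)/(a+b−2) = 17.83/77.55 = 0.2299.

0.2299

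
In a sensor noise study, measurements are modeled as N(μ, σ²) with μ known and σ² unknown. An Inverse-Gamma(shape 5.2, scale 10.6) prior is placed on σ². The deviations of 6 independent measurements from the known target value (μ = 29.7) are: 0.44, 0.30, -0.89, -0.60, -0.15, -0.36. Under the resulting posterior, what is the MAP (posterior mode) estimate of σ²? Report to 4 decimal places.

With known mean μ and an Inverse-Gamma(α, β) prior on σ², the Normal likelihood is conjugate: posterior is Inv-Gamma(α + n/2, β + Σ(xᵢ−μ)²/2).
Σ(xᵢ−μ)² = (0.44)² + (0.30)² + (-0.89)² + (-0.60)² + (-0.15)² + (-0.36)² = 1.5878.
Posterior: Inv-Gamma(5.2 + 6/2, 10.6 + 1.5878/2) = Inv-Gamma(8.20, 11.39390).
Mode = β/(α+1) = 11.39390/9.20 = 1.2385.

1.2385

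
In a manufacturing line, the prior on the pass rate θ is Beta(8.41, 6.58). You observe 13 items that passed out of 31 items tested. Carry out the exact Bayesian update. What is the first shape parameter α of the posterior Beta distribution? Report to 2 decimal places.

21.41

The Beta prior is conjugate to a Binomial/Bernoulli likelihood; the update adds successes to α and failures to β.
Posterior: Beta(α+k, β+n−k) = Beta(8.41+13, 6.58+18) = Beta(21.41, 24.58).
Posterior α = 21.41.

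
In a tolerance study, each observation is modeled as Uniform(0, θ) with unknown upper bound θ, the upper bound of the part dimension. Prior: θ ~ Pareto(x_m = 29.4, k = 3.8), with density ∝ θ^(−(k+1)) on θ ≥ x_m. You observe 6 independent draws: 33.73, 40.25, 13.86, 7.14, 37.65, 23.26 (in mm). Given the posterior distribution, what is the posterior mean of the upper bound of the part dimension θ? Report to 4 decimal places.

A Pareto(scale x_m, shape k) prior on the upper bound θ of Uniform(0, θ) is conjugate: posterior is Pareto(max(x_m, max xᵢ), k + n).
Sample maximum = 40.25; prior scale x_m = 29.4 → posterior scale = max = 40.25.
Posterior shape = 3.8 + 6 = 9.8.
E[θ|data] = k·x_m/(k−1) = 9.8·40.25/8.8 = 44.8239.

44.8239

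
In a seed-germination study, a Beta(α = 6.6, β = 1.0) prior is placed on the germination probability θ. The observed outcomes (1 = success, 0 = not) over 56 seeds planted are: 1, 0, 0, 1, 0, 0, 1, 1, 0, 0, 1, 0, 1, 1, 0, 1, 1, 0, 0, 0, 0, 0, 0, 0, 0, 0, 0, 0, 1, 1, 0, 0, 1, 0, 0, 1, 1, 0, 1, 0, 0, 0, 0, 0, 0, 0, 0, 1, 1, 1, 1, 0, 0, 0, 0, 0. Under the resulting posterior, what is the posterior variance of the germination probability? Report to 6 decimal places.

The Beta prior is conjugate to a Binomial/Bernoulli likelihood; the update adds successes to α and failures to β.
Posterior: Beta(α+k, β+n−k) = Beta(6.6+19, 1.0+37) = Beta(25.6, 38.0).
Var = αβ/((α+β)²(α+β+1)) = 25.6·38.0/(63.6²·64.6) = 0.003723.

0.003723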